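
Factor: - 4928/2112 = - 7/3 = - 3^( - 1 )*7^1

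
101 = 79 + 22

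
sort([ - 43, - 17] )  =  [-43, - 17 ] 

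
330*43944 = 14501520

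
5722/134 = 2861/67 =42.70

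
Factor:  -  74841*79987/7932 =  - 2^ ( - 2)* 13^1*19^1 * 101^1 * 661^( -1)*79987^1=   -  1995435689/2644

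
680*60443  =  41101240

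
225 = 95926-95701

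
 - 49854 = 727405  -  777259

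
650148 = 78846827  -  78196679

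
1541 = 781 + 760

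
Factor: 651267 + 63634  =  11^1*17^1*3823^1 = 714901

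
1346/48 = 673/24=28.04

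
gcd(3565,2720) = 5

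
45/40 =9/8 = 1.12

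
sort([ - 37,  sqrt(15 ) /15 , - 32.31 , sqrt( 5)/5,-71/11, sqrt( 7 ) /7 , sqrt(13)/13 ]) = [ - 37, - 32.31, -71/11,sqrt(15 )/15, sqrt ( 13)/13,sqrt( 7) /7, sqrt(5)/5]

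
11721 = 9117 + 2604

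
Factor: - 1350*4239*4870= - 2^2*3^6*5^3*157^1*487^1=- 27869305500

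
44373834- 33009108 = 11364726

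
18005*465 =8372325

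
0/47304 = 0=0.00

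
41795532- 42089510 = - 293978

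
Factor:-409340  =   - 2^2*5^1*97^1*211^1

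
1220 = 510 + 710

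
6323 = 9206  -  2883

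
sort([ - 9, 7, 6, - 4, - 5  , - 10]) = [- 10, - 9,-5, - 4 , 6, 7]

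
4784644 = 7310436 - 2525792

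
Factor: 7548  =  2^2*3^1*17^1*37^1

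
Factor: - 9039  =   - 3^1*23^1*131^1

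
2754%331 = 106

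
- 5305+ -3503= - 8808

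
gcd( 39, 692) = 1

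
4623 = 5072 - 449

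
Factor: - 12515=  - 5^1 * 2503^1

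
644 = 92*7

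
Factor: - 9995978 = -2^1*4997989^1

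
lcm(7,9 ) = 63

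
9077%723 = 401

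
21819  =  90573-68754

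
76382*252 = 19248264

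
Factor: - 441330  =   - 2^1*3^1 * 5^1*47^1 * 313^1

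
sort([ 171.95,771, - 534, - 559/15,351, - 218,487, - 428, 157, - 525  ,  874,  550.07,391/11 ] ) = [ - 534, - 525, - 428, - 218, - 559/15, 391/11, 157, 171.95,351, 487,550.07,771,874 ]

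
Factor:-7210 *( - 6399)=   2^1*3^4*5^1*7^1*79^1 *103^1  =  46136790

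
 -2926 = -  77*38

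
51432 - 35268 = 16164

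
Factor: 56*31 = 1736=2^3*7^1*31^1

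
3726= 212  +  3514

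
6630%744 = 678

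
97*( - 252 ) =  - 24444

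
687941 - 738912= - 50971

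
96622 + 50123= 146745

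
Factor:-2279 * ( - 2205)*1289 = 6477476355 = 3^2*5^1*7^2*43^1*53^1*1289^1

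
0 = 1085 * 0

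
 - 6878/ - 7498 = 3439/3749 = 0.92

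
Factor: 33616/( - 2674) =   -  88/7 = -2^3 * 7^( - 1 ) * 11^1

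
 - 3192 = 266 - 3458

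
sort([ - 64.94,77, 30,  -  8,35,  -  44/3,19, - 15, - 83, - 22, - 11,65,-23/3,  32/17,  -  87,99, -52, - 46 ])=[ - 87,  -  83, - 64.94, -52, - 46,-22, - 15, - 44/3, - 11, - 8, - 23/3,32/17,19,30 , 35,65 , 77,99] 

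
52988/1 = 52988=52988.00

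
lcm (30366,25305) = 151830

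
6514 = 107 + 6407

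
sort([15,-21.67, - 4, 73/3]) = [ - 21.67, - 4, 15, 73/3]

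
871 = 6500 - 5629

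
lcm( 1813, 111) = 5439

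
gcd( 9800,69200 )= 200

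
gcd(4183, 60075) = 89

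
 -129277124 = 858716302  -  987993426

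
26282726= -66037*( - 398) 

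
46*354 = 16284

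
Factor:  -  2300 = - 2^2* 5^2*23^1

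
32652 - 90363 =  - 57711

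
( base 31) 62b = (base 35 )4QT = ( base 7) 23011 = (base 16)16CF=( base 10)5839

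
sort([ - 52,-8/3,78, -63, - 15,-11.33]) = [ - 63, - 52, - 15, - 11.33,-8/3, 78]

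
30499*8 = 243992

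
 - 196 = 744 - 940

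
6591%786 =303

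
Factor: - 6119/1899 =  - 29/9 =-3^ (-2 )*29^1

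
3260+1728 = 4988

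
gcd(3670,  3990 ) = 10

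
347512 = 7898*44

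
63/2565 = 7/285=0.02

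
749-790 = -41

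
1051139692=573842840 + 477296852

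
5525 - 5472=53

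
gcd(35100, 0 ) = 35100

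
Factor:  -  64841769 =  - 3^3*2401547^1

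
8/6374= 4/3187 = 0.00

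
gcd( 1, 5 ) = 1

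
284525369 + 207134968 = 491660337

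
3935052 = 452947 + 3482105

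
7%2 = 1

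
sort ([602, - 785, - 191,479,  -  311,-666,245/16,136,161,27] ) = [ - 785, - 666, - 311,-191 , 245/16,27,136, 161,479, 602]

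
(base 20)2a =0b110010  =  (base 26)1o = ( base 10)50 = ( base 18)2e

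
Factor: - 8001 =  - 3^2 *7^1*127^1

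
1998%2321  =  1998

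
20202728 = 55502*364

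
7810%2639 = 2532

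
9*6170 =55530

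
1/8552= 1/8552 = 0.00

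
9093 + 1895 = 10988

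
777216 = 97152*8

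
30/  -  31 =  - 1 + 1/31 = - 0.97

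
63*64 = 4032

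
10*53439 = 534390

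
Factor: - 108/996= -3^2*83^( - 1 )=   -9/83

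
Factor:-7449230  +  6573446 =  - 875784 = -2^3*3^1*7^1*13^1* 401^1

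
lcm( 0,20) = 0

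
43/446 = 43/446 =0.10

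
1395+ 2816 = 4211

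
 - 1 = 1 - 2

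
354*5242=1855668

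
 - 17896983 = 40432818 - 58329801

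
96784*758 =73362272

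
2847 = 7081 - 4234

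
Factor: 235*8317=5^1  *  47^1*8317^1=1954495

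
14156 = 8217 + 5939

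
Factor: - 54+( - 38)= -92= - 2^2*23^1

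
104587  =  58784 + 45803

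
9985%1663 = 7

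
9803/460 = 21 + 143/460 = 21.31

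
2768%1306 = 156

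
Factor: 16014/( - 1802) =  - 471/53= -3^1*53^( - 1) * 157^1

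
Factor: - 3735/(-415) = 3^2 = 9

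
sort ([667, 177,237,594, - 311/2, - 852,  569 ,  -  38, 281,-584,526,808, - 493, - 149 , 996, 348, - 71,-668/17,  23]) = [ - 852 ,  -  584, -493,  -  311/2,-149, - 71, - 668/17,- 38,  23,177, 237, 281,  348,526 , 569, 594,667, 808,  996]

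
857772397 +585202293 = 1442974690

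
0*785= 0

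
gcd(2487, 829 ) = 829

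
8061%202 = 183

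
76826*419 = 32190094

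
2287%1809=478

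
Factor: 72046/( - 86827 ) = -2^1 * 17^1*163^1* 6679^( - 1 ) = - 5542/6679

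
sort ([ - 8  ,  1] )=[ - 8,  1 ] 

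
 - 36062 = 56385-92447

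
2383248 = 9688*246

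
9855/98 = 100 + 55/98 = 100.56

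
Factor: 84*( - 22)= - 2^3*3^1*7^1*  11^1 = -  1848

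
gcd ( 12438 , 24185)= 691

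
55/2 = 55/2 = 27.50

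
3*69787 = 209361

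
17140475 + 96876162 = 114016637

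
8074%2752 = 2570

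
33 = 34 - 1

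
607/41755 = 607/41755   =  0.01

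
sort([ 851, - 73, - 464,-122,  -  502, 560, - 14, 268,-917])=[  -  917, - 502, - 464, - 122, - 73, - 14 , 268, 560, 851 ]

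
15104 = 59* 256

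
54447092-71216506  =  -16769414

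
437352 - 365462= 71890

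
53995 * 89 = 4805555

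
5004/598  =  2502/299 = 8.37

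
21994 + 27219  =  49213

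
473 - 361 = 112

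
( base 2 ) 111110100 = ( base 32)FK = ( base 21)12H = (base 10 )500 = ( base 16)1f4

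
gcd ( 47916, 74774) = 2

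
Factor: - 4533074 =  - 2^1*7^1*13^1*24907^1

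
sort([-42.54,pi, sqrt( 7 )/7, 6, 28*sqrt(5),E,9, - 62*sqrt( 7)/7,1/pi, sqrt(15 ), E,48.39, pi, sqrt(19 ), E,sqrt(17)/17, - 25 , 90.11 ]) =[ - 42.54, - 25, - 62*sqrt( 7 )/7,sqrt( 17 )/17,1/pi , sqrt( 7) /7, E, E, E,pi,pi, sqrt ( 15 ), sqrt (19) , 6,9,  48.39,28  *sqrt(  5),90.11 ] 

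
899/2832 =899/2832 = 0.32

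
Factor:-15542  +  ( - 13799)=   -  29341 = - 13^1*37^1*61^1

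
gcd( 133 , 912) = 19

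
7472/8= 934= 934.00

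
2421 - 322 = 2099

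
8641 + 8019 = 16660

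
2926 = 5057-2131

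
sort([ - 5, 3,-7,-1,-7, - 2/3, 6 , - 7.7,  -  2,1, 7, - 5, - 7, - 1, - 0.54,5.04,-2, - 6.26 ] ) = [ - 7.7,-7, - 7,-7,-6.26, - 5, - 5, - 2,  -  2, - 1,-1, - 2/3, - 0.54, 1,3, 5.04, 6, 7]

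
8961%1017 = 825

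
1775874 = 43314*41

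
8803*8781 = 77299143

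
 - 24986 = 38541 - 63527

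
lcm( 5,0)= 0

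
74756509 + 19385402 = 94141911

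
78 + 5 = 83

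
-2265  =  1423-3688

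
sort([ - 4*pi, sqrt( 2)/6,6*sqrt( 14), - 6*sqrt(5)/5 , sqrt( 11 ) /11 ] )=[ - 4*pi,  -  6* sqrt(5 ) /5, sqrt( 2 )/6,sqrt (11 )/11, 6*sqrt( 14 )]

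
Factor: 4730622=2^1*3^1*13^1 * 60649^1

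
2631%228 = 123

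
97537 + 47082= 144619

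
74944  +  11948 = 86892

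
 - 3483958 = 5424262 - 8908220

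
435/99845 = 87/19969  =  0.00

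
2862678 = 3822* 749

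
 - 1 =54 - 55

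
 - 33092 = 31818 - 64910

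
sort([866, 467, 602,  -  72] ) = [ - 72, 467,602,866 ]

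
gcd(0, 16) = 16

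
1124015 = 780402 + 343613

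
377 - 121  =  256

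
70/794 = 35/397 = 0.09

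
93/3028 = 93/3028 = 0.03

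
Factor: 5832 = 2^3*3^6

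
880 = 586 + 294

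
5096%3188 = 1908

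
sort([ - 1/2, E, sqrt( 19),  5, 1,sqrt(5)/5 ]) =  [ - 1/2,  sqrt( 5) /5, 1, E, sqrt ( 19) , 5]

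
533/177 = 533/177 = 3.01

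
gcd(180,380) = 20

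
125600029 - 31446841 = 94153188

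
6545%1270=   195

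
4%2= 0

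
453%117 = 102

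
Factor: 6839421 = 3^1*2279807^1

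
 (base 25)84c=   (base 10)5112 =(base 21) BC9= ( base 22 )AC8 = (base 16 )13f8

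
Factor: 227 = 227^1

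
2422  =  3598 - 1176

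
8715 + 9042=17757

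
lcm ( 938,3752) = 3752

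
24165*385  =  9303525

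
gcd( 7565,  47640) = 5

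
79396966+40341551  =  119738517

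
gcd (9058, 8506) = 2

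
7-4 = 3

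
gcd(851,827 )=1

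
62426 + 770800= 833226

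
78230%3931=3541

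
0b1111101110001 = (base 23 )F4M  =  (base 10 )8049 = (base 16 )1F71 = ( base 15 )25b9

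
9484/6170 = 1 + 1657/3085 =1.54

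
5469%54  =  15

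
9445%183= 112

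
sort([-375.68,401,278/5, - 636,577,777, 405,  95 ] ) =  [  -  636,  -  375.68,278/5 , 95,401,405,577, 777]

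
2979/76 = 39 + 15/76= 39.20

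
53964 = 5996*9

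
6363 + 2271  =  8634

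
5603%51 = 44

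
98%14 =0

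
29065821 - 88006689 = -58940868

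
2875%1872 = 1003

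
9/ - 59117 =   -  1 + 59108/59117 = -0.00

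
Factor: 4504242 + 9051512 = 2^1 * 547^1*12391^1 = 13555754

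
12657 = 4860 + 7797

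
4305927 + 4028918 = 8334845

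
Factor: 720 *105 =75600=2^4*3^3*5^2 * 7^1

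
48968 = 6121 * 8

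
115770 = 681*170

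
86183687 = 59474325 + 26709362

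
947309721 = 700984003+246325718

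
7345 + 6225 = 13570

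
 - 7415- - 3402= - 4013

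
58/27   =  58/27 = 2.15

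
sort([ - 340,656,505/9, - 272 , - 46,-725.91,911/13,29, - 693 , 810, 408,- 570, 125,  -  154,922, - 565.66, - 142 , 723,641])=[-725.91 , -693, - 570,  -  565.66,  -  340, - 272, - 154,-142,- 46 , 29,  505/9, 911/13,125  ,  408, 641,  656, 723, 810, 922 ]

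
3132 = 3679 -547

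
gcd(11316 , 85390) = 2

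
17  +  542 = 559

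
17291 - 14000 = 3291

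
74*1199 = 88726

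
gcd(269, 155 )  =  1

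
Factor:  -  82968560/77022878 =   -  41484280/38511439 = - 2^3*5^1*103^1*2273^( - 1) * 10069^1 * 16943^( -1)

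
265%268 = 265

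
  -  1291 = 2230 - 3521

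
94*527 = 49538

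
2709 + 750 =3459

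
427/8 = 53 + 3/8 =53.38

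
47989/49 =979 + 18/49= 979.37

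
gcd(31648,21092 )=4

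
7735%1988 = 1771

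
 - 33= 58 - 91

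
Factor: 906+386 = 2^2*17^1*19^1= 1292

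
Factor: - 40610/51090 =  - 31/39= - 3^( - 1)*13^( - 1)*31^1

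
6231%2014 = 189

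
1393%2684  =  1393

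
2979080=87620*34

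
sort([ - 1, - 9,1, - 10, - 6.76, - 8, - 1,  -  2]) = [ - 10, - 9 , - 8, - 6.76, - 2 , -1, - 1,1]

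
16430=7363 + 9067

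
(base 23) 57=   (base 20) 62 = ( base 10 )122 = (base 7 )233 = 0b1111010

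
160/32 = 5 = 5.00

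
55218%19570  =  16078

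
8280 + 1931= 10211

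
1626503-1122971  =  503532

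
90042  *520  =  46821840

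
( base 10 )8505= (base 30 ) 9df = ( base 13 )3b43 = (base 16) 2139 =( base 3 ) 102200000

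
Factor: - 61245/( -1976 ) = 2^( - 3 ) * 3^2*5^1*13^ ( - 1)*19^( - 1 )*1361^1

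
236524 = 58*4078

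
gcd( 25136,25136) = 25136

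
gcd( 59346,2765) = 7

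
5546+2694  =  8240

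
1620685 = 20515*79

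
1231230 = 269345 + 961885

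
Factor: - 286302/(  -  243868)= 2^(  -  1 )*3^1*41^( - 1 )*1487^ ( - 1)*47717^1 = 143151/121934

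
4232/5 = 4232/5 = 846.40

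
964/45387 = 964/45387 = 0.02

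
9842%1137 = 746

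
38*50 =1900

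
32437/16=32437/16 = 2027.31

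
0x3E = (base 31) 20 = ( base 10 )62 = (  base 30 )22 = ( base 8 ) 76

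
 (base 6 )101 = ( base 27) 1a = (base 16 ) 25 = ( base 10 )37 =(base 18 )21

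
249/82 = 249/82 = 3.04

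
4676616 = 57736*81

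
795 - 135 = 660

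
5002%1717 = 1568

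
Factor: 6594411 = 3^1*2198137^1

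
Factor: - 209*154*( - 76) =2446136= 2^3*7^1  *11^2*19^2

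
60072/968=7509/121= 62.06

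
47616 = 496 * 96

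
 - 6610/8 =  - 827+3/4  =  - 826.25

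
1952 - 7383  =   - 5431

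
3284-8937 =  - 5653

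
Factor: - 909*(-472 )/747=47672/83= 2^3*59^1*83^ ( - 1 )*101^1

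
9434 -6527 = 2907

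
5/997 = 5/997 = 0.01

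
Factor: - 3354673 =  - 7^1 *479239^1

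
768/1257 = 256/419 = 0.61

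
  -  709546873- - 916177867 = 206630994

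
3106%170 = 46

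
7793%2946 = 1901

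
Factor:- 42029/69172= -2^( - 2)*13^1*53^1*61^1 * 17293^( - 1) 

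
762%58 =8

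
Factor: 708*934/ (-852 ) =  -2^1*59^1 * 71^( - 1)*467^1  =  - 55106/71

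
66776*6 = 400656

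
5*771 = 3855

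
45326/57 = 45326/57 =795.19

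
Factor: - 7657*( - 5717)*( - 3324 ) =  - 145508329356 = - 2^2*3^1*13^1*19^1*31^1 * 277^1*5717^1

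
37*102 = 3774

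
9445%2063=1193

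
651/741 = 217/247 = 0.88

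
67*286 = 19162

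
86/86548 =43/43274 = 0.00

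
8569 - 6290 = 2279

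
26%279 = 26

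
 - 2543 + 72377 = 69834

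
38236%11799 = 2839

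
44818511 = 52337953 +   -  7519442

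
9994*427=4267438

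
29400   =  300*98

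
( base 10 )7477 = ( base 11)5688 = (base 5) 214402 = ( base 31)7o6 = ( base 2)1110100110101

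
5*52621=263105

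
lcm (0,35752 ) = 0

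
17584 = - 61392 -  - 78976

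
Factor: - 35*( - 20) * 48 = 33600=2^6*3^1*5^2*7^1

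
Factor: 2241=3^3*83^1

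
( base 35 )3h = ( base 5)442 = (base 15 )82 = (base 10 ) 122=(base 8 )172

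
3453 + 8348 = 11801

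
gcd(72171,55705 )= 1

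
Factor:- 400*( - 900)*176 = 63360000 = 2^10*3^2*5^4 * 11^1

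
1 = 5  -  4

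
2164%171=112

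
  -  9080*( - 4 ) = 36320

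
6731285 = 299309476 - 292578191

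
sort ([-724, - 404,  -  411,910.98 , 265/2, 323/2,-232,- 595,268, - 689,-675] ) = [-724,-689, - 675 ,-595,-411, - 404,-232, 265/2, 323/2 , 268, 910.98 ] 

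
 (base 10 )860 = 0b1101011100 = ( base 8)1534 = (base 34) PA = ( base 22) 1H2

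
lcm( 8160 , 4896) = 24480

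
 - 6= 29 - 35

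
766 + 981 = 1747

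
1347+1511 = 2858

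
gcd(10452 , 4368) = 156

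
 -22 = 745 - 767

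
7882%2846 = 2190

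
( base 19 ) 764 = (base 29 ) 346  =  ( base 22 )5A5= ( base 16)a55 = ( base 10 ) 2645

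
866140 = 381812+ 484328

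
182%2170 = 182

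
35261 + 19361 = 54622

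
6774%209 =86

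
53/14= 53/14 = 3.79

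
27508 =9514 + 17994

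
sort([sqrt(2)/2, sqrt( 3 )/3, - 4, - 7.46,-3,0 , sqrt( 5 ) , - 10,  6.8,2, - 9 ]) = [ - 10, - 9, -7.46,-4,  -  3,0, sqrt( 3 )/3, sqrt( 2 )/2,2, sqrt( 5 ),6.8 ]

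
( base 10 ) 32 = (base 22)1A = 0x20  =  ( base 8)40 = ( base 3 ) 1012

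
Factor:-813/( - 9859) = 3^1 * 271^1*9859^(-1) 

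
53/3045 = 53/3045= 0.02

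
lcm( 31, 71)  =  2201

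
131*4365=571815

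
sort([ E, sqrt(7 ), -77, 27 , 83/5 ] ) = [-77,  sqrt( 7),E,83/5, 27] 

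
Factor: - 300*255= - 76500=- 2^2*3^2*5^3*17^1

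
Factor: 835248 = 2^4*3^1*17401^1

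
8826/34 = 259+10/17= 259.59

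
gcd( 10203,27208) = 3401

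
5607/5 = 1121 + 2/5 = 1121.40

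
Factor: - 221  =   - 13^1*17^1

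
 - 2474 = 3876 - 6350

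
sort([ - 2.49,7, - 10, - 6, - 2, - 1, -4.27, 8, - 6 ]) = [ - 10, - 6,- 6  ,  -  4.27 ,-2.49, - 2 , - 1,7, 8 ] 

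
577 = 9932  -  9355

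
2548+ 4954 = 7502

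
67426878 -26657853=40769025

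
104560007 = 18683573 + 85876434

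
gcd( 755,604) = 151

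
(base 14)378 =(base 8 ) 1266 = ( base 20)1EE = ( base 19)1ha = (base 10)694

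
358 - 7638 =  - 7280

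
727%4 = 3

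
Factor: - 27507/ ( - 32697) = 53/63 =3^( - 2)*7^ ( - 1)*53^1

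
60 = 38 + 22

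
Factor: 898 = 2^1*449^1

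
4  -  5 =  -  1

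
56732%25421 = 5890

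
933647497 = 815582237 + 118065260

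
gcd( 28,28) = 28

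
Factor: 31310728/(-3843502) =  - 15655364/1921751 = -2^2*13^( - 1 )*23^1 * 147827^( - 1) * 170167^1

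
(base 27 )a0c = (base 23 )DIB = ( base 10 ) 7302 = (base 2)1110010000110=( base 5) 213202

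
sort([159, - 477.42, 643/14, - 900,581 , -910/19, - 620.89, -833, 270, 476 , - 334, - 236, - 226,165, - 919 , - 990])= [ - 990, - 919,-900, - 833, - 620.89, -477.42, - 334,-236,-226,-910/19,643/14 , 159, 165,270,476,  581 ] 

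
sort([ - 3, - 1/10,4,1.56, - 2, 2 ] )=[- 3, - 2,-1/10,1.56, 2,  4]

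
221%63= 32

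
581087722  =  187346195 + 393741527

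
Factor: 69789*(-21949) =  - 3^1*43^1*47^1*467^1*541^1= - 1531798761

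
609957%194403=26748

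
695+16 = 711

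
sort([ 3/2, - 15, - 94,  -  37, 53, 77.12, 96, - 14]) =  [-94,-37, - 15 , - 14,3/2, 53, 77.12,96]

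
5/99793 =5/99793=0.00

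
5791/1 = 5791 = 5791.00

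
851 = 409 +442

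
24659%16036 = 8623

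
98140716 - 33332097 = 64808619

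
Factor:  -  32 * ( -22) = 2^6*11^1 = 704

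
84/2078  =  42/1039 = 0.04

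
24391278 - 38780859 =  - 14389581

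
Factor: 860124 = 2^2*3^1  *  229^1*313^1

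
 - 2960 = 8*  ( - 370) 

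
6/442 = 3/221 = 0.01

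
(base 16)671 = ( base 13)99b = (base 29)1RP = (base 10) 1649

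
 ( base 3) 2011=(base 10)58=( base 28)22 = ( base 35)1n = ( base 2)111010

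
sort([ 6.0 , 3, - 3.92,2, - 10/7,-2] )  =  [- 3.92 , - 2, - 10/7, 2,  3,6.0]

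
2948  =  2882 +66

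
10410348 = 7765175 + 2645173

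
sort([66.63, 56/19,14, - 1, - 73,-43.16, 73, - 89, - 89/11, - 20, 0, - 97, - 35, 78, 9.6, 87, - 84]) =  [ - 97, - 89, - 84,  -  73,-43.16,-35, - 20,-89/11, - 1,0,56/19,9.6, 14 , 66.63,73,78,87]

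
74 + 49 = 123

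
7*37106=259742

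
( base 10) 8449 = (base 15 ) 2784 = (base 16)2101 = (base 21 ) j37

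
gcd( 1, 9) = 1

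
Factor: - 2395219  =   - 277^1*8647^1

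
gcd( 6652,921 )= 1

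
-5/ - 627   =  5/627 =0.01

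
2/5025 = 2/5025 = 0.00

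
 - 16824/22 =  - 765 + 3/11 = - 764.73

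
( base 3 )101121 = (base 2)100011110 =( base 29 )9P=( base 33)8M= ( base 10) 286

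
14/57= 14/57= 0.25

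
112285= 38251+74034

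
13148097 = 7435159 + 5712938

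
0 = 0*58174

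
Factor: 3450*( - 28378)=  -  2^2*3^1*5^2*7^1*23^1*2027^1 = - 97904100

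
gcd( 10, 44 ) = 2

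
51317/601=51317/601 = 85.39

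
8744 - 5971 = 2773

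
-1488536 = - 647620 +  - 840916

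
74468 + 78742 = 153210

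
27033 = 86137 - 59104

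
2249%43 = 13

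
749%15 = 14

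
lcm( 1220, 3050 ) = 6100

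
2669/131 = 2669/131 = 20.37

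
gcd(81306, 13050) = 18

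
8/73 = 8/73 = 0.11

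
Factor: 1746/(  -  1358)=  - 3^2*7^( - 1 ) = -9/7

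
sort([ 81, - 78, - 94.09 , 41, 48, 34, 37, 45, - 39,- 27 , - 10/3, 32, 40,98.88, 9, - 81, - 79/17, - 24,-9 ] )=[-94.09,- 81 ,  -  78,  -  39,-27 , - 24, - 9,- 79/17,  -  10/3, 9 , 32  ,  34 , 37, 40, 41,  45, 48,81,98.88] 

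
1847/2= 1847/2 =923.50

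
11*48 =528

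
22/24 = 11/12 = 0.92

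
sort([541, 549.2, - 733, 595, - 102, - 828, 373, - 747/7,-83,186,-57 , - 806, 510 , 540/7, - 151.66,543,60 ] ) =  [-828, - 806, - 733, - 151.66, - 747/7,-102, - 83,-57,60,540/7, 186, 373, 510, 541,543, 549.2,595 ] 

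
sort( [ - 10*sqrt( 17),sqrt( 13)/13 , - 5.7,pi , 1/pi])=[ - 10*sqrt(17 ), - 5.7,sqrt( 13 ) /13,  1/pi,pi]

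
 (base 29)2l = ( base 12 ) 67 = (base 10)79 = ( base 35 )29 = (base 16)4f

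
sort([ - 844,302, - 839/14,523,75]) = [ - 844, -839/14,75, 302 , 523] 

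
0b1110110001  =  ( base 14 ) 4b7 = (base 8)1661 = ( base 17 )34a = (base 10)945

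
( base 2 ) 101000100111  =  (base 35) 249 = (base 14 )D39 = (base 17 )8gf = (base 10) 2599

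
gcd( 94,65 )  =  1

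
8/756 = 2/189=0.01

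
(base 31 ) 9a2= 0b10001100000001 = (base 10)8961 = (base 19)15fc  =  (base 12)5229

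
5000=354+4646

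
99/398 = 99/398 = 0.25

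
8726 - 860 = 7866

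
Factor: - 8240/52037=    - 2^4*5^1*17^ (  -  1)*103^1*3061^(-1)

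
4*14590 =58360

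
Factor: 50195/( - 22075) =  - 10039/4415 = -5^( -1) *883^( - 1)*10039^1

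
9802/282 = 4901/141= 34.76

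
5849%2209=1431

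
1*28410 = 28410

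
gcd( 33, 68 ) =1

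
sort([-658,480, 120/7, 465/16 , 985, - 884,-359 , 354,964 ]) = [ - 884,- 658,-359 , 120/7, 465/16 , 354,480, 964,985]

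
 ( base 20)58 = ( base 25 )48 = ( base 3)11000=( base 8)154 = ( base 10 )108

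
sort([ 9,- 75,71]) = [ - 75,9,71]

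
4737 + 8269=13006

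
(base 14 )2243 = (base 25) 9CE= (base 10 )5939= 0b1011100110011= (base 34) 54N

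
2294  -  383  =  1911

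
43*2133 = 91719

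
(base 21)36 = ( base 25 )2J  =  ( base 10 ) 69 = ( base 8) 105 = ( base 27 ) 2F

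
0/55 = 0 = 0.00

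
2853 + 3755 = 6608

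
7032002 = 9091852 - 2059850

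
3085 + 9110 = 12195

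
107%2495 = 107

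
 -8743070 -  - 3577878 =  - 5165192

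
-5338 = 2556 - 7894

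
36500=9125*4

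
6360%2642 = 1076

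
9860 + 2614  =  12474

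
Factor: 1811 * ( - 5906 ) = - 10695766= - 2^1*1811^1*2953^1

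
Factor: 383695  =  5^1*13^1*5903^1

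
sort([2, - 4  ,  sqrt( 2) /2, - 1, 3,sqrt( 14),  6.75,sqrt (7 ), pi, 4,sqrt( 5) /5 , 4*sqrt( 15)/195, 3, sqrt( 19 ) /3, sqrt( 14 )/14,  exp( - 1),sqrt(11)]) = [ - 4, - 1,4 * sqrt ( 15 )/195,sqrt( 14) /14, exp( - 1 ),  sqrt( 5) /5, sqrt( 2 ) /2, sqrt( 19)/3,  2,sqrt( 7 ),  3, 3, pi,  sqrt( 11 ) , sqrt( 14 ) , 4,  6.75 ]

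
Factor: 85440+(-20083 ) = 65357^1 =65357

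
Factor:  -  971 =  - 971^1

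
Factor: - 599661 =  - 3^2*66629^1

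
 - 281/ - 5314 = 281/5314 = 0.05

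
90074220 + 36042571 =126116791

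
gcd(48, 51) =3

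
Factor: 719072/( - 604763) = -2^5*23^1* 619^( - 1 ) = -736/619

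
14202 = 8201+6001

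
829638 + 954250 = 1783888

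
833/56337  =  833/56337=0.01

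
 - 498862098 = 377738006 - 876600104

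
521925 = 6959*75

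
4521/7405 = 4521/7405=   0.61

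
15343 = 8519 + 6824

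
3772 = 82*46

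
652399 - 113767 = 538632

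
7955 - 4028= 3927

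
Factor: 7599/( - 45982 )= - 2^ ( - 1)*3^1*17^1*83^( - 1 )*149^1 * 277^ ( - 1) 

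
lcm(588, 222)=21756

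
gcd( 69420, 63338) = 2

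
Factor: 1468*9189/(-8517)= - 4496484/2839= -2^2*3^1 * 17^( - 1) * 167^ ( - 1 ) * 367^1 * 1021^1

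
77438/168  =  460 + 79/84 = 460.94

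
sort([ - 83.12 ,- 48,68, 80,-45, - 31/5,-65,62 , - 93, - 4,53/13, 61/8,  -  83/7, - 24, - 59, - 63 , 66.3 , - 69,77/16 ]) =[ - 93 , - 83.12, - 69, - 65, - 63, - 59,  -  48, -45 ,-24 , - 83/7, - 31/5, - 4, 53/13,  77/16,61/8 , 62,  66.3, 68,80]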